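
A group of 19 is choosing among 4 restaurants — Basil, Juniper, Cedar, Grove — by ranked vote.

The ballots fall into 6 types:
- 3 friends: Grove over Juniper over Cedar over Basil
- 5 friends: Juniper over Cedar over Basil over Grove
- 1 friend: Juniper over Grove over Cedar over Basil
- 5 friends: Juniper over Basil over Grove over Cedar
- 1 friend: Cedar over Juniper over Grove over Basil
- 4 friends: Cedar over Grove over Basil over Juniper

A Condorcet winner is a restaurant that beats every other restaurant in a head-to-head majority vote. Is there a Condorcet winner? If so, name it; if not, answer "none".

Check each pair by majority over 19 ballots:
Basil vs Juniper: Basil is ranked higher on 4 ballots, Juniper on 15. Juniper wins 15–4.
Basil vs Cedar: 5 for Basil, 14 for Cedar — Cedar by 14–5.
Basil vs Grove: Basil preferred on 5+5 = 10 ballots; Basil wins 10–9.
Juniper vs Cedar: 3+5+1+5 = 14 for Juniper, 5 for Cedar — Juniper by 14–5.
Juniper vs Grove: 5+1+5+1 = 12 for Juniper, 7 for Grove — Juniper by 12–7.
Cedar vs Grove: 5+1+4 = 10 for Cedar, 9 for Grove — Cedar by 10–9.
Juniper defeats every rival head-to-head and is the Condorcet winner.

Juniper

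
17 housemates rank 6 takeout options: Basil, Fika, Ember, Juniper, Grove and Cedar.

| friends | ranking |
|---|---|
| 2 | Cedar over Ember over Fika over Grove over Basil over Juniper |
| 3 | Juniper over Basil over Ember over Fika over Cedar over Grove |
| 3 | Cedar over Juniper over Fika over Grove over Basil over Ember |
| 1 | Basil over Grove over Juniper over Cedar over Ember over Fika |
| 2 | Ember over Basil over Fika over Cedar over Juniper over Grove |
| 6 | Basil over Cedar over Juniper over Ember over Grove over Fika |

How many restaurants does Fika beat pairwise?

Fika against each rival (17 friends):
Fika vs Basil: Basil, 12–5.
Fika vs Ember: Ember wins 14–3.
Fika vs Juniper: 2+2 = 4 for Fika, 13 for Juniper — Juniper by 13–4.
Fika vs Grove: 10 to 7, Fika.
Fika–Cedar: Cedar 12–5.
Fika beats Grove; loses to Basil, Ember, Juniper, Cedar — 1 pairwise win.

1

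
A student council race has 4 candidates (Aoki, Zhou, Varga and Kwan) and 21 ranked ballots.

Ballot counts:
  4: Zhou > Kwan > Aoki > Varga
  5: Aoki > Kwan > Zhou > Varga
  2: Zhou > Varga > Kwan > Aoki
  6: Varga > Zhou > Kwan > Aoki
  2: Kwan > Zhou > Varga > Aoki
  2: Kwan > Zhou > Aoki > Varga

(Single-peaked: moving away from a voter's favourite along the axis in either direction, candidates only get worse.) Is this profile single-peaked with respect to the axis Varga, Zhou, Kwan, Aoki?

yes

Axis positions: Varga=1, Zhou=2, Kwan=3, Aoki=4.
Bloc 1 (peak Zhou at position 2): ranking walks positions 2-3-4-1, expanding outward from the peak — single-peaked.
Bloc 2 (peak Aoki at position 4): ranking walks positions 4-3-2-1, expanding outward from the peak — single-peaked.
Bloc 3 (peak Zhou at position 2): ranking walks positions 2-1-3-4, expanding outward from the peak — single-peaked.
Bloc 4 (peak Varga at position 1): ranking walks positions 1-2-3-4, expanding outward from the peak — single-peaked.
Bloc 5 (peak Kwan at position 3): ranking walks positions 3-2-1-4, expanding outward from the peak — single-peaked.
Bloc 6 (peak Kwan at position 3): ranking walks positions 3-2-4-1, expanding outward from the peak — single-peaked.
Every ranking is single-peaked on this axis.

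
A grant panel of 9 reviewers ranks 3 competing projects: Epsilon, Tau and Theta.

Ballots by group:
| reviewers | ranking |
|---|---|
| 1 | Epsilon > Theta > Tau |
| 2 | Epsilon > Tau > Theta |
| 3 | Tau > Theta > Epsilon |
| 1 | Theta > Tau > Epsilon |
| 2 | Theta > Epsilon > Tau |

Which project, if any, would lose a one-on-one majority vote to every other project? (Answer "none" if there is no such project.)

none

Pairwise majorities:
Epsilon–Tau: Epsilon 5–4.
Epsilon vs Theta: 1+2 = 3 for Epsilon, 6 for Theta — Theta by 6–3.
Tau–Theta: Tau 5–4.
Every project wins at least one matchup (Epsilon beats Tau; Tau beats Theta; Theta beats Epsilon), so there is no Condorcet loser.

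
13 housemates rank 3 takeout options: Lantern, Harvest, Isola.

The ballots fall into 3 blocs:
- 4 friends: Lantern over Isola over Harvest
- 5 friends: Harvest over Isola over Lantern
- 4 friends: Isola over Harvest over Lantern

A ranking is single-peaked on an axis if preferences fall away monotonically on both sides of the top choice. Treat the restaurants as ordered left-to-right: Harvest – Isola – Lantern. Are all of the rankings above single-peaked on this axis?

yes

Axis positions: Harvest=1, Isola=2, Lantern=3.
Bloc 1 (peak Lantern at position 3): ranking walks positions 3-2-1, expanding outward from the peak — single-peaked.
Bloc 2 (peak Harvest at position 1): ranking walks positions 1-2-3, expanding outward from the peak — single-peaked.
Bloc 3 (peak Isola at position 2): ranking walks positions 2-1-3, expanding outward from the peak — single-peaked.
Every ranking is single-peaked on this axis.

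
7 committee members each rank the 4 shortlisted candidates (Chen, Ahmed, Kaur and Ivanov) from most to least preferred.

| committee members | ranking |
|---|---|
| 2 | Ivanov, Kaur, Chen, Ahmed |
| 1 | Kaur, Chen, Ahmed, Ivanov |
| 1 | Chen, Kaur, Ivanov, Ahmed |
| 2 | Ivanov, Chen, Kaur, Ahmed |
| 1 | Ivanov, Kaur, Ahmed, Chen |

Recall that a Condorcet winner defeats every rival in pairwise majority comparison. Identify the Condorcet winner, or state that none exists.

Ivanov

Pairwise majorities:
Chen vs Ahmed: Chen preferred on 2+1+1+2 = 6 ballots; Chen wins 6–1.
Chen vs Kaur: Chen is ranked higher on 1+2 = 3 ballots, Kaur on 4. Kaur wins 4–3.
Chen vs Ivanov: 1+1 = 2 for Chen, 5 for Ivanov — Ivanov by 5–2.
Ahmed vs Kaur: Ahmed is ranked higher on 0 ballots, Kaur on 7. Kaur wins 7–0.
Ahmed vs Ivanov: Ahmed preferred on 1 ballot; Ivanov wins 6–1.
Kaur vs Ivanov: Kaur preferred on 1+1 = 2 ballots; Ivanov wins 5–2.
Ivanov defeats every rival head-to-head and is the Condorcet winner.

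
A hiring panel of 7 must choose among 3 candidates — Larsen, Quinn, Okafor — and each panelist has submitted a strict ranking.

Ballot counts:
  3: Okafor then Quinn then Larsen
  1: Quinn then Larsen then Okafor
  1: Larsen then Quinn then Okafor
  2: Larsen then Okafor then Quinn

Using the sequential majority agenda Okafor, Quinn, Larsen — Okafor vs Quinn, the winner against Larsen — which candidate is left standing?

Round 1: Okafor vs Quinn — 5–2, Okafor advances.
Round 2: Okafor vs Larsen — 3–4, Larsen advances.
The agenda winner is Larsen.

Larsen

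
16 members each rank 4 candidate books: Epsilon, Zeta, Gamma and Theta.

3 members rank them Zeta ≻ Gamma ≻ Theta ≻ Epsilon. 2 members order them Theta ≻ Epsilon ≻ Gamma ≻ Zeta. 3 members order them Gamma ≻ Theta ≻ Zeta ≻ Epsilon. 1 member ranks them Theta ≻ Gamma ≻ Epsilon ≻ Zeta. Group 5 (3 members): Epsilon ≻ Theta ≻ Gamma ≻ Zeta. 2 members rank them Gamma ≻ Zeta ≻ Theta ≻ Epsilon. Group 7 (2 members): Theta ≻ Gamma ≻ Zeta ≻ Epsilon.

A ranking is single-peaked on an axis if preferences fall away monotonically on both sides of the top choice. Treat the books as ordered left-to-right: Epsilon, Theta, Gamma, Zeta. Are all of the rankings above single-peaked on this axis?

yes

Axis positions: Epsilon=1, Theta=2, Gamma=3, Zeta=4.
Group 1 (peak Zeta at position 4): ranking walks positions 4-3-2-1, expanding outward from the peak — single-peaked.
Group 2 (peak Theta at position 2): ranking walks positions 2-1-3-4, expanding outward from the peak — single-peaked.
Group 3 (peak Gamma at position 3): ranking walks positions 3-2-4-1, expanding outward from the peak — single-peaked.
Group 4 (peak Theta at position 2): ranking walks positions 2-3-1-4, expanding outward from the peak — single-peaked.
Group 5 (peak Epsilon at position 1): ranking walks positions 1-2-3-4, expanding outward from the peak — single-peaked.
Group 6 (peak Gamma at position 3): ranking walks positions 3-4-2-1, expanding outward from the peak — single-peaked.
Group 7 (peak Theta at position 2): ranking walks positions 2-3-4-1, expanding outward from the peak — single-peaked.
Every ranking is single-peaked on this axis.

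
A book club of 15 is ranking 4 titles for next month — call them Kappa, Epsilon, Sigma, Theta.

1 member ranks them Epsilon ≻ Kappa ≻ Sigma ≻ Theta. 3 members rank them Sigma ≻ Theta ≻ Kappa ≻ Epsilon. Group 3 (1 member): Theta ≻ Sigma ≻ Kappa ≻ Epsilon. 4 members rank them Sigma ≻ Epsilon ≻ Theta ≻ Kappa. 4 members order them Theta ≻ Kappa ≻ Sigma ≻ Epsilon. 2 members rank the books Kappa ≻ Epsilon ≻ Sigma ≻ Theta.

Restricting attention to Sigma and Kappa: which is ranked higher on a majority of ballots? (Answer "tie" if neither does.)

Ballots ranking Sigma above Kappa: 3 + 1 + 4 = 8.
Ballots ranking Kappa above Sigma: 15 − 8 = 7.
Sigma wins the head-to-head 8–7.

Sigma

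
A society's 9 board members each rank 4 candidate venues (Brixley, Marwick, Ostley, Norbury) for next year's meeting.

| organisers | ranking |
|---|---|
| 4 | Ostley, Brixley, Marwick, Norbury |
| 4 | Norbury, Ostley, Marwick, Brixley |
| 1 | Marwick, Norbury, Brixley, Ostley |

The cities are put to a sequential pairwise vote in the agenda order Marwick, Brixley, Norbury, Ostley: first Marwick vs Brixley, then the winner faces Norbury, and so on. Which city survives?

Ostley

Round 1: Marwick vs Brixley — 5–4, Marwick advances.
Round 2: Marwick vs Norbury — 5–4, Marwick advances.
Round 3: Marwick vs Ostley — 1–8, Ostley advances.
Ostley survives the agenda.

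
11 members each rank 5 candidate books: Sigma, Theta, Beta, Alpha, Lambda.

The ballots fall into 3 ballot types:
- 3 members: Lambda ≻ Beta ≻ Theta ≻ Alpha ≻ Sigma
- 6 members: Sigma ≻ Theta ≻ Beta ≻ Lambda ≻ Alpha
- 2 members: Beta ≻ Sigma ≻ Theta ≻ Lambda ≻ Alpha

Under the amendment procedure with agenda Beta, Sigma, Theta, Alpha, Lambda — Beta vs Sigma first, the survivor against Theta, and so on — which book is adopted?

Sigma

Round 1: Beta vs Sigma — 5–6, Sigma advances.
Round 2: Sigma vs Theta — 8–3, Sigma advances.
Round 3: Sigma vs Alpha — 8–3, Sigma advances.
Round 4: Sigma vs Lambda — 8–3, Sigma advances.
The agenda winner is Sigma.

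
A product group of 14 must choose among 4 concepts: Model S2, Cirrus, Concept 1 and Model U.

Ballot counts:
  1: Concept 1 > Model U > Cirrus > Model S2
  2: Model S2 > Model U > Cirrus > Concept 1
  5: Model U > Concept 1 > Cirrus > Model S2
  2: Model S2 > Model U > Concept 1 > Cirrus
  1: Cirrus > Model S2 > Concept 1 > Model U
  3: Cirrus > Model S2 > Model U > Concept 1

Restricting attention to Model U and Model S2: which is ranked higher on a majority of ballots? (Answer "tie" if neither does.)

Ballots ranking Model U above Model S2: 1 + 5 = 6.
Ballots ranking Model S2 above Model U: 14 − 6 = 8.
Model S2 wins the head-to-head 8–6.

Model S2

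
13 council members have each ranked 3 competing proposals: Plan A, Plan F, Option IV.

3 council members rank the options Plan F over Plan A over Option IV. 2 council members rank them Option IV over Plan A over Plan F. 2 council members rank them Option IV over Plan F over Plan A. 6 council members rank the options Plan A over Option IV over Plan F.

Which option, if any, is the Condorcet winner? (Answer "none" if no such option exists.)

Plan A

Check each pair by majority over 13 ballots:
Plan A vs Plan F: 8 to 5, Plan A.
Plan A vs Option IV: 9 to 4, Plan A.
Plan F vs Option IV: 3 to 10, Option IV.
Plan A beats each of Plan F, Option IV — Plan A is the Condorcet winner.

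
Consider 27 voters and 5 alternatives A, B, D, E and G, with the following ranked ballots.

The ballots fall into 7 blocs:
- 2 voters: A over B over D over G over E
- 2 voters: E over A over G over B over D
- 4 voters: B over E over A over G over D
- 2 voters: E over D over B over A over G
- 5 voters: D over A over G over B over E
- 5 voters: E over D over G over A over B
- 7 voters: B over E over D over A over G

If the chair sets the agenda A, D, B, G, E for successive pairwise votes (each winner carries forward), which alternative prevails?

B

Round 1: A vs D — 8–19, D advances.
Round 2: D vs B — 12–15, B advances.
Round 3: B vs G — 15–12, B advances.
Round 4: B vs E — 18–9, B advances.
B survives the agenda.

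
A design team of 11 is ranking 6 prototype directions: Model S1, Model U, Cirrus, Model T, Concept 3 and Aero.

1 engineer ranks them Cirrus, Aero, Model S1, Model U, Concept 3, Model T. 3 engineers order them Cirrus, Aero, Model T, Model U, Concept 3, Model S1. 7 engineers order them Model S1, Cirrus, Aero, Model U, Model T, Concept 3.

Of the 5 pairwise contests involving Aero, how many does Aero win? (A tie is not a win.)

Aero against each rival (11 engineers):
Aero vs Model S1: 1+3 = 4 for Aero, 7 for Model S1 — Model S1 by 7–4.
Aero vs Model U: Aero wins 11–0.
Aero vs Cirrus: 0 to 11, Cirrus.
Aero vs Model T: Aero wins 11–0.
Aero vs Concept 3: Aero wins 11–0.
Aero beats Model U, Model T, Concept 3; loses to Model S1, Cirrus — 3 pairwise wins.

3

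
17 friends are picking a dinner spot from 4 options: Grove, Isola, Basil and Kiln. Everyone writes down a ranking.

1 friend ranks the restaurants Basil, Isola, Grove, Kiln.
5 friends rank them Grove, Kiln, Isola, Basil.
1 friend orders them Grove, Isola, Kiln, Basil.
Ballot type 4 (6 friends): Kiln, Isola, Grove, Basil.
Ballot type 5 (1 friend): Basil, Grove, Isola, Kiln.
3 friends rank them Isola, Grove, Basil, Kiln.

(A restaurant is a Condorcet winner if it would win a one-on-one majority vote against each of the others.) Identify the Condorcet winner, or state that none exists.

Head-to-head results (17 friends):
Grove vs Isola: Grove is ranked higher on 5+1+1 = 7 ballots, Isola on 10. Isola wins 10–7.
Grove vs Basil: Grove, 15–2.
Grove vs Kiln: Grove preferred on 1+5+1+1+3 = 11 ballots; Grove wins 11–6.
Isola–Basil: Isola 15–2.
Isola vs Kiln: Isola is ranked higher on 1+1+1+3 = 6 ballots, Kiln on 11. Kiln wins 11–6.
Basil vs Kiln: 5 to 12, Kiln.
Each restaurant drops at least one matchup (Grove loses to Isola; Isola loses to Kiln; Basil loses to Grove; Kiln loses to Grove); the cycle Grove beats Kiln beats Isola beats Grove rules out a Condorcet winner.

none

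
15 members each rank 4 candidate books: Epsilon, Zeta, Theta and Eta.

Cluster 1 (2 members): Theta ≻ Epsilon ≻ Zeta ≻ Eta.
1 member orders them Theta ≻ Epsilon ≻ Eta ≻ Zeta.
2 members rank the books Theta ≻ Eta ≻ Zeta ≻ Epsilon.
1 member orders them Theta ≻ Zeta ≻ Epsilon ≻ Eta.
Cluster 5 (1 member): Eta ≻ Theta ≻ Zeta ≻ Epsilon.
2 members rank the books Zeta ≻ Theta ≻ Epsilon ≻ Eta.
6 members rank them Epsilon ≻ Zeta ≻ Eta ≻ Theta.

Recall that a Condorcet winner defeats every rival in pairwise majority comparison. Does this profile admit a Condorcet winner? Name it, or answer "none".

none

Head-to-head results (15 members):
Epsilon–Zeta: Epsilon 9–6.
Epsilon–Theta: Theta 9–6.
Epsilon–Eta: Epsilon 12–3.
Zeta vs Theta: Zeta wins 8–7.
Zeta vs Eta: Zeta, 11–4.
Theta vs Eta: Theta, 8–7.
Every book loses at least once (Epsilon loses to Theta; Zeta loses to Epsilon; Theta loses to Zeta; Eta loses to Epsilon). The majority relation contains the cycle Epsilon → Zeta → Theta → Epsilon, so there is no Condorcet winner.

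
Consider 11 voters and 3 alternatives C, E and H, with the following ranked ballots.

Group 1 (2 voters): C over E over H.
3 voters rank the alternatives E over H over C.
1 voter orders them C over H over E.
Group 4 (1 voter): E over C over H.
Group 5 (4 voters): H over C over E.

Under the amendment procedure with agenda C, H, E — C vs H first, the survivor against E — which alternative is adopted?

E

Round 1: C vs H — 4–7, H advances.
Round 2: H vs E — 5–6, E advances.
The agenda winner is E.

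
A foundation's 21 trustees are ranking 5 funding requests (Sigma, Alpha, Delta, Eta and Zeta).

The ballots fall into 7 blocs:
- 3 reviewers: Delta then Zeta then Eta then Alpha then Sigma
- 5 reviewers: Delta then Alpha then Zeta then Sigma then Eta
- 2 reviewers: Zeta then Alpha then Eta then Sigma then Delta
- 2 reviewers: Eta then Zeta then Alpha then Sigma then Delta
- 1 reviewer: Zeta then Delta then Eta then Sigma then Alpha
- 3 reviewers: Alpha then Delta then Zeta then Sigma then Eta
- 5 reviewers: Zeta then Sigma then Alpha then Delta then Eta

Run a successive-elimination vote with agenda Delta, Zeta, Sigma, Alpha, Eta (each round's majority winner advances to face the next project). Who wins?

Round 1: Delta vs Zeta — 11–10, Delta advances.
Round 2: Delta vs Sigma — 12–9, Delta advances.
Round 3: Delta vs Alpha — 9–12, Alpha advances.
Round 4: Alpha vs Eta — 15–6, Alpha advances.
The agenda winner is Alpha.

Alpha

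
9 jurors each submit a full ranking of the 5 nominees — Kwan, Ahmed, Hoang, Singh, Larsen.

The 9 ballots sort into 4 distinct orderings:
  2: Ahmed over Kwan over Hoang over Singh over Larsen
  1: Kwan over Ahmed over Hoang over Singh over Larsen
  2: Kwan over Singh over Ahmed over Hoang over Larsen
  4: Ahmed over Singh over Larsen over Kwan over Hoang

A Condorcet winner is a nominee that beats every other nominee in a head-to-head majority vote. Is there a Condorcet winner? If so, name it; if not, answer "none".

Head-to-head results (9 jurors):
Kwan vs Ahmed: Kwan preferred on 1+2 = 3 ballots; Ahmed wins 6–3.
Kwan vs Hoang: Kwan is ranked higher on 2+1+2+4 = 9 ballots, Hoang on 0. Kwan wins 9–0.
Kwan vs Singh: 5 to 4, Kwan.
Kwan vs Larsen: Kwan, 5–4.
Ahmed vs Hoang: 9 to 0, Ahmed.
Ahmed vs Singh: Ahmed is ranked higher on 2+1+4 = 7 ballots, Singh on 2. Ahmed wins 7–2.
Ahmed–Larsen: Ahmed 9–0.
Hoang–Singh: Singh 6–3.
Hoang–Larsen: Hoang 5–4.
Singh vs Larsen: 2+1+2+4 = 9 for Singh, 0 for Larsen — Singh by 9–0.
Ahmed wins every pairwise contest, so Ahmed is the Condorcet winner.

Ahmed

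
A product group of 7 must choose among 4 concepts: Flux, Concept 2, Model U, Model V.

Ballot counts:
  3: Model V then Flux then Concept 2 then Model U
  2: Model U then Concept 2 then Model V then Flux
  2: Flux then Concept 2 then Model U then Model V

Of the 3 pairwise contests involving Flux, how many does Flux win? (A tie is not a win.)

Flux against each rival (7 engineers):
Flux vs Concept 2: Flux is ranked higher on 3+2 = 5 ballots, Concept 2 on 2. Flux wins 5–2.
Flux vs Model U: Flux wins 5–2.
Flux vs Model V: Model V wins 5–2.
Flux beats Concept 2, Model U; loses to Model V — 2 pairwise wins.

2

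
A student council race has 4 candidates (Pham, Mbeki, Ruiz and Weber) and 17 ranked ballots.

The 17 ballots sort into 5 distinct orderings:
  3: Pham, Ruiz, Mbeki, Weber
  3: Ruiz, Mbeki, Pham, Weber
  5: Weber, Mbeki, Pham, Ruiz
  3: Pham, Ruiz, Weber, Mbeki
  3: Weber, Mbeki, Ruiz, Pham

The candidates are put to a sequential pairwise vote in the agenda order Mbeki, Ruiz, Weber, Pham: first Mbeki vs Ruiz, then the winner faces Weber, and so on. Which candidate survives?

Round 1: Mbeki vs Ruiz — 8–9, Ruiz advances.
Round 2: Ruiz vs Weber — 9–8, Ruiz advances.
Round 3: Ruiz vs Pham — 6–11, Pham advances.
Pham survives the agenda.

Pham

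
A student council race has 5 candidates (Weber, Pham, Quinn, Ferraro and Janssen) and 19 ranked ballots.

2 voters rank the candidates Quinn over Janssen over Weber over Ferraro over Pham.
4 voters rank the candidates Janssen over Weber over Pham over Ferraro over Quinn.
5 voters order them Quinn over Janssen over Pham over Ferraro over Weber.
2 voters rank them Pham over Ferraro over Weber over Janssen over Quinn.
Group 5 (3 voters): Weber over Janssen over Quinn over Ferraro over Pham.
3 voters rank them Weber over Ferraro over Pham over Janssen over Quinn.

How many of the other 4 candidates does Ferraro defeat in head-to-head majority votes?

Ferraro against each rival (19 voters):
Ferraro vs Weber: Ferraro is ranked higher on 5+2 = 7 ballots, Weber on 12. Weber wins 12–7.
Ferraro vs Pham: 8 to 11, Pham.
Ferraro vs Quinn: Ferraro preferred on 4+2+3 = 9 ballots; Quinn wins 10–9.
Ferraro–Janssen: Janssen 14–5.
Ferraro beats no one; loses to Weber, Pham, Quinn, Janssen — 0 pairwise wins.

0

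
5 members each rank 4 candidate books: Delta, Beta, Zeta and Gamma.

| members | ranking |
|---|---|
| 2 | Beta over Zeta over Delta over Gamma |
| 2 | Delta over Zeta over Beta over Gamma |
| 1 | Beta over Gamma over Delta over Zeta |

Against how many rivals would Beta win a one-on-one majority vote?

Beta against each rival (5 members):
Beta vs Delta: 3 to 2, Beta.
Beta vs Zeta: Beta preferred on 2+1 = 3 ballots; Beta wins 3–2.
Beta vs Gamma: Beta wins 5–0.
Beta beats Delta, Zeta, Gamma — 3 pairwise wins.

3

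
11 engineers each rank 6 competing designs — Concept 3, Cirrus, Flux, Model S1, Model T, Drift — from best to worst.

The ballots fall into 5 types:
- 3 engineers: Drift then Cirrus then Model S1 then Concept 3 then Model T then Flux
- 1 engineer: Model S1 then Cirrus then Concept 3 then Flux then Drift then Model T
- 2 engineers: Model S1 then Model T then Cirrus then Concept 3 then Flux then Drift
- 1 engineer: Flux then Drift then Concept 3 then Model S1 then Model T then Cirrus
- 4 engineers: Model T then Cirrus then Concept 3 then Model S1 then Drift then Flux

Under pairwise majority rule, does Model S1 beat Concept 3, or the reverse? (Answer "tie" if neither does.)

Model S1

Ballots ranking Model S1 above Concept 3: 3 + 1 + 2 = 6.
Ballots ranking Concept 3 above Model S1: 11 − 6 = 5.
Model S1 wins the head-to-head 6–5.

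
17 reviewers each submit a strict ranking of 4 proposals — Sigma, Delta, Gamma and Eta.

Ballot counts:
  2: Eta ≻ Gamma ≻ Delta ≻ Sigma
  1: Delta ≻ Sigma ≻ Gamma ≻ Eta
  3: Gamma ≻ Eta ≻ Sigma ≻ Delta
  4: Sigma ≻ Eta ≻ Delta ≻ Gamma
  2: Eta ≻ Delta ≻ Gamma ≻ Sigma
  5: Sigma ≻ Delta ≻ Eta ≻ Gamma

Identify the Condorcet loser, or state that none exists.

Gamma

Pairwise majorities:
Sigma vs Delta: 12 to 5, Sigma.
Sigma vs Gamma: Sigma wins 10–7.
Sigma vs Eta: 10 to 7, Sigma.
Delta–Gamma: Delta 12–5.
Delta vs Eta: Eta, 11–6.
Gamma–Eta: Eta 13–4.
Gamma is beaten in every head-to-head and is the Condorcet loser.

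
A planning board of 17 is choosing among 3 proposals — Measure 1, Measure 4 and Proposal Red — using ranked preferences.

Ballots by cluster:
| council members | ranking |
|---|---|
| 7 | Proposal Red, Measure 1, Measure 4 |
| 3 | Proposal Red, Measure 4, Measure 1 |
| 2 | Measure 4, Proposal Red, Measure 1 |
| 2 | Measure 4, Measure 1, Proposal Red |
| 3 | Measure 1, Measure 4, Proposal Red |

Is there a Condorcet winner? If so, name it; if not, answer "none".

Proposal Red

Check each pair by majority over 17 ballots:
Measure 1 vs Measure 4: Measure 1 is ranked higher on 7+3 = 10 ballots, Measure 4 on 7. Measure 1 wins 10–7.
Measure 1 vs Proposal Red: 5 to 12, Proposal Red.
Measure 4 vs Proposal Red: Measure 4 preferred on 2+2+3 = 7 ballots; Proposal Red wins 10–7.
Proposal Red beats each of Measure 1, Measure 4 — Proposal Red is the Condorcet winner.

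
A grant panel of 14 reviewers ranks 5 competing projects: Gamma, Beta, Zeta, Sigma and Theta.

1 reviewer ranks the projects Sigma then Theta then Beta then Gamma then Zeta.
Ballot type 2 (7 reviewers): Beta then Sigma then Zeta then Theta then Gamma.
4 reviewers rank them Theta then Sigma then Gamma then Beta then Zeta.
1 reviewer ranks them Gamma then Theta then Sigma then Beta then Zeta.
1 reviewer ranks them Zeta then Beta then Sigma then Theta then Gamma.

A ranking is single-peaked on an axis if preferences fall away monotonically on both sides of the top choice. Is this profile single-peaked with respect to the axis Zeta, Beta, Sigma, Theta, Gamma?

yes

Axis positions: Zeta=1, Beta=2, Sigma=3, Theta=4, Gamma=5.
Ballot type 1 (peak Sigma at position 3): ranking walks positions 3-4-2-5-1, expanding outward from the peak — single-peaked.
Ballot type 2 (peak Beta at position 2): ranking walks positions 2-3-1-4-5, expanding outward from the peak — single-peaked.
Ballot type 3 (peak Theta at position 4): ranking walks positions 4-3-5-2-1, expanding outward from the peak — single-peaked.
Ballot type 4 (peak Gamma at position 5): ranking walks positions 5-4-3-2-1, expanding outward from the peak — single-peaked.
Ballot type 5 (peak Zeta at position 1): ranking walks positions 1-2-3-4-5, expanding outward from the peak — single-peaked.
Every ranking is single-peaked on this axis.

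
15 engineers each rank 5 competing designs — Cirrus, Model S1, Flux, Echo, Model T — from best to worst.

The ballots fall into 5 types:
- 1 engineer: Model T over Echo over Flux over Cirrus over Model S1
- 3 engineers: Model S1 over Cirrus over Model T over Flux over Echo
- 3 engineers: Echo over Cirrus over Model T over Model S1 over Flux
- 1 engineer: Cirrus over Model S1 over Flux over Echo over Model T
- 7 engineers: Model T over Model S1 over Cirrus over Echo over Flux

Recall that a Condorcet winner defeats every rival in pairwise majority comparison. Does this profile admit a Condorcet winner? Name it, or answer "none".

Pairwise majorities:
Cirrus vs Model S1: Cirrus is ranked higher on 1+3+1 = 5 ballots, Model S1 on 10. Model S1 wins 10–5.
Cirrus vs Flux: Cirrus is ranked higher on 3+3+1+7 = 14 ballots, Flux on 1. Cirrus wins 14–1.
Cirrus vs Echo: 11 to 4, Cirrus.
Cirrus–Model T: Model T 8–7.
Model S1–Flux: Model S1 14–1.
Model S1–Echo: Model S1 11–4.
Model S1 vs Model T: 3+1 = 4 for Model S1, 11 for Model T — Model T by 11–4.
Flux vs Echo: Echo wins 11–4.
Flux vs Model T: 1 for Flux, 14 for Model T — Model T by 14–1.
Echo–Model T: Model T 11–4.
Model T beats each of Cirrus, Model S1, Flux, Echo — Model T is the Condorcet winner.

Model T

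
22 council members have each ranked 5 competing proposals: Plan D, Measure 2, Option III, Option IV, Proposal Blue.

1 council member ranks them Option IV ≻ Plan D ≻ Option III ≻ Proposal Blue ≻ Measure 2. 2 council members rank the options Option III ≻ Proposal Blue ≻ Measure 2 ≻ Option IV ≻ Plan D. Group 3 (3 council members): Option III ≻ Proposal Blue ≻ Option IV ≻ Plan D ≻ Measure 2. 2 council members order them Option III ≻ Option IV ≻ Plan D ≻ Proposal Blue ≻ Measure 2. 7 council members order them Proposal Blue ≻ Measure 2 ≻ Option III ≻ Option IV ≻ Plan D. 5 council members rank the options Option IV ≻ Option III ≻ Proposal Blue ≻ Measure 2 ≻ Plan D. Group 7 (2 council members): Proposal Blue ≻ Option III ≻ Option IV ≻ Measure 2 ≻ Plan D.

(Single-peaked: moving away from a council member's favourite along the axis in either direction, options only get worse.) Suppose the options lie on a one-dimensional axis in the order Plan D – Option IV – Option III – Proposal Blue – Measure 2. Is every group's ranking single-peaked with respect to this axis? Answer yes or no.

Axis positions: Plan D=1, Option IV=2, Option III=3, Proposal Blue=4, Measure 2=5.
Group 1 (peak Option IV at position 2): ranking walks positions 2-1-3-4-5, expanding outward from the peak — single-peaked.
Group 2 (peak Option III at position 3): ranking walks positions 3-4-5-2-1, expanding outward from the peak — single-peaked.
Group 3 (peak Option III at position 3): ranking walks positions 3-4-2-1-5, expanding outward from the peak — single-peaked.
Group 4 (peak Option III at position 3): ranking walks positions 3-2-1-4-5, expanding outward from the peak — single-peaked.
Group 5 (peak Proposal Blue at position 4): ranking walks positions 4-5-3-2-1, expanding outward from the peak — single-peaked.
Group 6 (peak Option IV at position 2): ranking walks positions 2-3-4-5-1, expanding outward from the peak — single-peaked.
Group 7 (peak Proposal Blue at position 4): ranking walks positions 4-3-2-5-1, expanding outward from the peak — single-peaked.
Every ranking is single-peaked on this axis.

yes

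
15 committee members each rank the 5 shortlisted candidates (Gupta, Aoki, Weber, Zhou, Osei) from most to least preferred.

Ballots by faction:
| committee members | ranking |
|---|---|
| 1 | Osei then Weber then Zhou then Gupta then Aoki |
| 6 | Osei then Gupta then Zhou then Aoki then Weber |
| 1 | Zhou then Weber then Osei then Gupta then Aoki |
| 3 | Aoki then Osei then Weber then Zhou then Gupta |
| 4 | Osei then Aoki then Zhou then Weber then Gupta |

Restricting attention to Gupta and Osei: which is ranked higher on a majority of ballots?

Osei

No ballot ranks Gupta above Osei: 0.
Ballots ranking Osei above Gupta: 15 − 0 = 15.
Osei wins the head-to-head 15–0.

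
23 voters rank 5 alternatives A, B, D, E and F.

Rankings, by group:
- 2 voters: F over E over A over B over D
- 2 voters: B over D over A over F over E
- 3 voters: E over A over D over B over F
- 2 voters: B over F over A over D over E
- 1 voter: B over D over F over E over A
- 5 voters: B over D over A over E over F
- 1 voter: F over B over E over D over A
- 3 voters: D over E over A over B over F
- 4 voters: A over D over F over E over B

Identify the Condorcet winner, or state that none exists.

none

Pairwise majorities:
A vs B: A, 12–11.
A–D: D 12–11.
A vs E: A wins 13–10.
A–F: A 17–6.
B vs D: B wins 13–10.
B vs E: E, 12–11.
B–F: B 16–7.
D vs E: D, 17–6.
D vs F: D, 18–5.
E–F: F 12–11.
No alternative is unbeaten: A loses to D; B loses to A; D loses to B; E loses to A; F loses to A. In particular A > B > D > A is a majority cycle — no Condorcet winner exists.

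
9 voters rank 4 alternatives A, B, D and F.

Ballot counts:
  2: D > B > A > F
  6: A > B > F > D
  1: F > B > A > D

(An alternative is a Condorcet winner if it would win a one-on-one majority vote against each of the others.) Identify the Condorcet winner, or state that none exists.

A

Check each pair by majority over 9 ballots:
A vs B: 6 to 3, A.
A vs D: A, 7–2.
A vs F: A preferred on 2+6 = 8 ballots; A wins 8–1.
B vs D: B is ranked higher on 6+1 = 7 ballots, D on 2. B wins 7–2.
B vs F: B wins 8–1.
D vs F: 2 for D, 7 for F — F by 7–2.
A wins every pairwise contest, so A is the Condorcet winner.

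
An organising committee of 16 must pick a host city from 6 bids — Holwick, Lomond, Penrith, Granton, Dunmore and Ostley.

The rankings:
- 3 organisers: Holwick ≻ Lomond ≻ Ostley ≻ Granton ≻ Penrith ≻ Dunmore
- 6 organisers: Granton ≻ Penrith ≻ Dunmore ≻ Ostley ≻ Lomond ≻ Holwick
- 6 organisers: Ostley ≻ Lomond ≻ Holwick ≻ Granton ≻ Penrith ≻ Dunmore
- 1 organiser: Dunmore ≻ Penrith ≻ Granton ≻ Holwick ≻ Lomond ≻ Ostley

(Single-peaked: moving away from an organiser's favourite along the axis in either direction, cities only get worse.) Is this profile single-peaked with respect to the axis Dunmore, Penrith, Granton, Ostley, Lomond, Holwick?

Axis positions: Dunmore=1, Penrith=2, Granton=3, Ostley=4, Lomond=5, Holwick=6.
Type 1 (peak Holwick at position 6): ranking walks positions 6-5-4-3-2-1, expanding outward from the peak — single-peaked.
Type 2 (peak Granton at position 3): ranking walks positions 3-2-1-4-5-6, expanding outward from the peak — single-peaked.
Type 3 (peak Ostley at position 4): ranking walks positions 4-5-6-3-2-1, expanding outward from the peak — single-peaked.
Type 4: ranking walks positions 1-2-3-6-5-4; Holwick is ranked above Ostley even though Ostley lies between Holwick and the peak Dunmore on the axis — preferences dip and rise again. Not single-peaked.
Type 4 violates single-peakedness, so the profile is not single-peaked on this axis.

no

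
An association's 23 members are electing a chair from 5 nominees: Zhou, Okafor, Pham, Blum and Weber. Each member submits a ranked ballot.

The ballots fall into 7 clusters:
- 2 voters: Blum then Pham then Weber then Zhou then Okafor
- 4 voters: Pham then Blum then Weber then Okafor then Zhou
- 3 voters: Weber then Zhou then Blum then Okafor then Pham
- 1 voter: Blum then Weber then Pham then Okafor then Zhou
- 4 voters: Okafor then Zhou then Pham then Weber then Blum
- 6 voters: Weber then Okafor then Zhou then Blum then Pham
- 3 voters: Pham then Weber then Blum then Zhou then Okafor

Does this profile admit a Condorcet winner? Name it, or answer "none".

Head-to-head results (23 voters):
Zhou vs Okafor: 8 to 15, Okafor.
Zhou–Pham: Zhou 13–10.
Zhou vs Blum: Zhou preferred on 3+4+6 = 13 ballots; Zhou wins 13–10.
Zhou vs Weber: Weber, 19–4.
Okafor vs Pham: Okafor wins 13–10.
Okafor vs Blum: Okafor is ranked higher on 4+6 = 10 ballots, Blum on 13. Blum wins 13–10.
Okafor vs Weber: Okafor is ranked higher on 4 ballots, Weber on 19. Weber wins 19–4.
Pham vs Blum: Blum wins 12–11.
Pham–Weber: Pham 13–10.
Blum–Weber: Weber 16–7.
No candidate is unbeaten: Zhou loses to Okafor; Okafor loses to Blum; Pham loses to Zhou; Blum loses to Zhou; Weber loses to Pham. In particular Zhou beats Pham beats Weber beats Zhou is a majority cycle — no Condorcet winner exists.

none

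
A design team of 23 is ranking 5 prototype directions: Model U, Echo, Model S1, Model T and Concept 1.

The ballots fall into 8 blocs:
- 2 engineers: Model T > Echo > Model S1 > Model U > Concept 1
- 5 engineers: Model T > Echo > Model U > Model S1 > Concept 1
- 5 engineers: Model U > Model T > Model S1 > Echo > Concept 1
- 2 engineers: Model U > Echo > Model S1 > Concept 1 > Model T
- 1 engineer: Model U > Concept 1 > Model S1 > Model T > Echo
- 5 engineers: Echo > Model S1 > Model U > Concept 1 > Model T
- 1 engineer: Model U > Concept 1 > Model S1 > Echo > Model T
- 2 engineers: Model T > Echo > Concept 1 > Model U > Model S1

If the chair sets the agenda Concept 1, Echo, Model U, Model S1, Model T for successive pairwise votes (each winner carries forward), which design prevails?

Model T

Round 1: Concept 1 vs Echo — 2–21, Echo advances.
Round 2: Echo vs Model U — 14–9, Echo advances.
Round 3: Echo vs Model S1 — 16–7, Echo advances.
Round 4: Echo vs Model T — 8–15, Model T advances.
The agenda winner is Model T.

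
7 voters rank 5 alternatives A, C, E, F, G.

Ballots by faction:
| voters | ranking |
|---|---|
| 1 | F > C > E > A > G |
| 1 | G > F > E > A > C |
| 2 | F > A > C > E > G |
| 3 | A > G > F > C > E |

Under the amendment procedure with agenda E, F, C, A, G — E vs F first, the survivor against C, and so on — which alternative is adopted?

G

Round 1: E vs F — 0–7, F advances.
Round 2: F vs C — 7–0, F advances.
Round 3: F vs A — 4–3, F advances.
Round 4: F vs G — 3–4, G advances.
G survives the agenda.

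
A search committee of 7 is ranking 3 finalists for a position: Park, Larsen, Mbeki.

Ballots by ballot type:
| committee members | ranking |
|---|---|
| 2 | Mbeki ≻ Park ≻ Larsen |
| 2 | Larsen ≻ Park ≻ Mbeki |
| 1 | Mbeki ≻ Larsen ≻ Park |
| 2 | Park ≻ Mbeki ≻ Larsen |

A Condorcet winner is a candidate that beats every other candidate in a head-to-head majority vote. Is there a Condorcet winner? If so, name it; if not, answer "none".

Park

Check each pair by majority over 7 ballots:
Park vs Larsen: Park wins 4–3.
Park vs Mbeki: 4 to 3, Park.
Larsen–Mbeki: Mbeki 5–2.
Park wins every pairwise contest, so Park is the Condorcet winner.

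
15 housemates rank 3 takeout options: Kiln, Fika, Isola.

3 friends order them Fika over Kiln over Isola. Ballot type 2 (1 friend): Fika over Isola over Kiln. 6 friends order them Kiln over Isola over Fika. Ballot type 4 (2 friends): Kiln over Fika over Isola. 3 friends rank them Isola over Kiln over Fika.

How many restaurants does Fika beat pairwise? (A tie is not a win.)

0

Fika against each rival (15 friends):
Fika vs Kiln: Fika preferred on 3+1 = 4 ballots; Kiln wins 11–4.
Fika vs Isola: Fika preferred on 3+1+2 = 6 ballots; Isola wins 9–6.
Fika beats no one; loses to Kiln, Isola — 0 pairwise wins.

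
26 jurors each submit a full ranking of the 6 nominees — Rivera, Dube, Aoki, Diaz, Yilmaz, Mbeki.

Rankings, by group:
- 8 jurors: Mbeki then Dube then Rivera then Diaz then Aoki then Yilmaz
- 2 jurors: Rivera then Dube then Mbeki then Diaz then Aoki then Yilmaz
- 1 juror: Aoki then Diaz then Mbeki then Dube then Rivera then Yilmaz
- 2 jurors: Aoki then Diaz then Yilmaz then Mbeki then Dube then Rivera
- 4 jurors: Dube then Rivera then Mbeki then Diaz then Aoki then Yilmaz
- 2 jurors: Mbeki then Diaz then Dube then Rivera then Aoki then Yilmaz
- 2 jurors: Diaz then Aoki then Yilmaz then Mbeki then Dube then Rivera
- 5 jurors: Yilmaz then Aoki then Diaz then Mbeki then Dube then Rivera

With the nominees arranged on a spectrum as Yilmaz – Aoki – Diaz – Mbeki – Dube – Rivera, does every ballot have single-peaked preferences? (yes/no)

yes

Axis positions: Yilmaz=1, Aoki=2, Diaz=3, Mbeki=4, Dube=5, Rivera=6.
Group 1 (peak Mbeki at position 4): ranking walks positions 4-5-6-3-2-1, expanding outward from the peak — single-peaked.
Group 2 (peak Rivera at position 6): ranking walks positions 6-5-4-3-2-1, expanding outward from the peak — single-peaked.
Group 3 (peak Aoki at position 2): ranking walks positions 2-3-4-5-6-1, expanding outward from the peak — single-peaked.
Group 4 (peak Aoki at position 2): ranking walks positions 2-3-1-4-5-6, expanding outward from the peak — single-peaked.
Group 5 (peak Dube at position 5): ranking walks positions 5-6-4-3-2-1, expanding outward from the peak — single-peaked.
Group 6 (peak Mbeki at position 4): ranking walks positions 4-3-5-6-2-1, expanding outward from the peak — single-peaked.
Group 7 (peak Diaz at position 3): ranking walks positions 3-2-1-4-5-6, expanding outward from the peak — single-peaked.
Group 8 (peak Yilmaz at position 1): ranking walks positions 1-2-3-4-5-6, expanding outward from the peak — single-peaked.
Every ranking is single-peaked on this axis.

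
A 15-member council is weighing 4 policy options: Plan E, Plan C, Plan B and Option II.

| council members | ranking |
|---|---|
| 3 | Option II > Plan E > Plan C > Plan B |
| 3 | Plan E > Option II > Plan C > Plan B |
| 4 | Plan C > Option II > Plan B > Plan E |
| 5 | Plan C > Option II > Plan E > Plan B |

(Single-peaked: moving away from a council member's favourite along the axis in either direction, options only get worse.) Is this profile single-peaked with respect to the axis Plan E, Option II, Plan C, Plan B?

Axis positions: Plan E=1, Option II=2, Plan C=3, Plan B=4.
Bloc 1 (peak Option II at position 2): ranking walks positions 2-1-3-4, expanding outward from the peak — single-peaked.
Bloc 2 (peak Plan E at position 1): ranking walks positions 1-2-3-4, expanding outward from the peak — single-peaked.
Bloc 3 (peak Plan C at position 3): ranking walks positions 3-2-4-1, expanding outward from the peak — single-peaked.
Bloc 4 (peak Plan C at position 3): ranking walks positions 3-2-1-4, expanding outward from the peak — single-peaked.
Every ranking is single-peaked on this axis.

yes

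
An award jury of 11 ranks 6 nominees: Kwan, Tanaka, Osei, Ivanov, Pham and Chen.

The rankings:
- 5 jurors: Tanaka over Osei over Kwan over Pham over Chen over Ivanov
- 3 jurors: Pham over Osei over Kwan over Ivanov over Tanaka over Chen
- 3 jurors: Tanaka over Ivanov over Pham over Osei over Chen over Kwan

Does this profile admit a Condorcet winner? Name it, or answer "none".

Pairwise majorities:
Kwan vs Tanaka: Tanaka wins 8–3.
Kwan–Osei: Osei 11–0.
Kwan vs Ivanov: Kwan wins 8–3.
Kwan vs Pham: Pham, 6–5.
Kwan vs Chen: Kwan wins 8–3.
Tanaka–Osei: Tanaka 8–3.
Tanaka vs Ivanov: Tanaka wins 8–3.
Tanaka vs Pham: Tanaka, 8–3.
Tanaka–Chen: Tanaka 11–0.
Osei vs Ivanov: Osei wins 8–3.
Osei vs Pham: Pham wins 6–5.
Osei vs Chen: Osei wins 11–0.
Ivanov–Pham: Pham 8–3.
Ivanov vs Chen: Ivanov, 6–5.
Pham vs Chen: Pham wins 11–0.
Only Tanaka has no losses; Tanaka is the Condorcet winner.

Tanaka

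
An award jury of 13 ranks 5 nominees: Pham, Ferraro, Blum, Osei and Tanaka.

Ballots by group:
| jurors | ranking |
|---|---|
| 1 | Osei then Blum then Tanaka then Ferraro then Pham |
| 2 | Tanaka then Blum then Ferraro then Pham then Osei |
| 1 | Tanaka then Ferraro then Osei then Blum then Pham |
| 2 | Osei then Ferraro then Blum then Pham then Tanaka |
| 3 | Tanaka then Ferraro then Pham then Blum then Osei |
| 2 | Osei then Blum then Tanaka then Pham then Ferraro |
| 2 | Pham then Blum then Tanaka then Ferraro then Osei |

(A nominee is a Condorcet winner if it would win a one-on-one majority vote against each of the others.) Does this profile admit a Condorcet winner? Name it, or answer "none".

Pairwise majorities:
Pham vs Ferraro: Pham preferred on 2+2 = 4 ballots; Ferraro wins 9–4.
Pham vs Blum: Pham preferred on 3+2 = 5 ballots; Blum wins 8–5.
Pham vs Osei: Pham preferred on 2+3+2 = 7 ballots; Pham wins 7–6.
Pham vs Tanaka: Pham preferred on 2+2 = 4 ballots; Tanaka wins 9–4.
Ferraro vs Blum: Ferraro preferred on 1+2+3 = 6 ballots; Blum wins 7–6.
Ferraro vs Osei: 2+1+3+2 = 8 for Ferraro, 5 for Osei — Ferraro by 8–5.
Ferraro vs Tanaka: Ferraro preferred on 2 ballots; Tanaka wins 11–2.
Blum vs Osei: Blum is ranked higher on 2+3+2 = 7 ballots, Osei on 6. Blum wins 7–6.
Blum vs Tanaka: 1+2+2+2 = 7 for Blum, 6 for Tanaka — Blum by 7–6.
Osei vs Tanaka: Osei is ranked higher on 1+2+2 = 5 ballots, Tanaka on 8. Tanaka wins 8–5.
Blum beats each of Pham, Ferraro, Osei, Tanaka — Blum is the Condorcet winner.

Blum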